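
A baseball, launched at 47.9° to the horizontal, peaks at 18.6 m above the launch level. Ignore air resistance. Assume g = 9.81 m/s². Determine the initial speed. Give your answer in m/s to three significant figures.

At the peak v_y = 0, so v_y0 = √(2gH) = √(2 × 9.81 × 18.6) = 19.10 m/s.
v_y0 = v₀ sin θ ⇒ v₀ = 19.10 / sin 47.9° = 25.75 m/s.

25.7 m/s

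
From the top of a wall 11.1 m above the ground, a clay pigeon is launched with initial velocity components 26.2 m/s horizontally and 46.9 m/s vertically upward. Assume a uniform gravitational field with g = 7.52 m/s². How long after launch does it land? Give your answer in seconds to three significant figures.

With up positive and y = 0 at the ground: y(t) = 11.1 + (46.90) t − 3.760 t². Setting y = 0 and taking the positive root: t = [46.90 + √(46.90² + 2·7.52·11.1)] / 7.52 = (46.90 + 48.65) / 7.52 = 12.71 s.

12.7 s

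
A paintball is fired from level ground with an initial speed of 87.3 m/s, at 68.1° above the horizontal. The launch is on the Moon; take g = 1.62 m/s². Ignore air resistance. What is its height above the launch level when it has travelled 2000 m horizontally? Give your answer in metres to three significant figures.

1920 m

vₓ = 87.30 cos 68.1° = 32.56 m/s; v_y0 = 87.30 sin 68.1° = 81.00 m/s.
At x = 2000 m, t = x/vₓ = 2000/32.56 = 61.42 s.
Height: y = v_y0 t − ½ g t² = 81.00 × 61.42 − 0.8100 × 61.42² = 4975 − 3056 = 1919 m.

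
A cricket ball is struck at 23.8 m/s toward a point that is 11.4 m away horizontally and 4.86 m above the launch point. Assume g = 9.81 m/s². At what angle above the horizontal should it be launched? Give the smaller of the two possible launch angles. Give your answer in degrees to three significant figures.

Trajectory: y = x tanθ − g x² (1 + tan²θ)/(2v₀²). With x = 11.4, y = 4.86, v₀ = 23.8, g = 9.81:
1.125 tan²θ − 11.4 tanθ + (5.985) = 0.
tanθ = [11.4 ± √(11.4² − 4 × 1.125 × (5.985))] / (2 × 1.125) = (11.4 ± 10.15) / 2.251, giving tanθ = 0.5555 or 9.575.
θ = 29.05° or 84.04°; the smaller is 29.05°.

29.1°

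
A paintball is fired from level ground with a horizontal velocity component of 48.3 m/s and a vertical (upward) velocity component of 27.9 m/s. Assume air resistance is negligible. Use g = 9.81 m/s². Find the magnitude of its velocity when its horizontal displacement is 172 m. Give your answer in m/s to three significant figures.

At x = 172 m, t = x/vₓ = 172/48.30 = 3.561 s.
Vertical velocity there: v_y = v_y0 − g t = 27.90 − 9.81 × 3.561 = −7.034 m/s.
Speed: √(vₓ² + v_y²) = √(48.30² + 7.034²) = 48.81 m/s.

48.8 m/s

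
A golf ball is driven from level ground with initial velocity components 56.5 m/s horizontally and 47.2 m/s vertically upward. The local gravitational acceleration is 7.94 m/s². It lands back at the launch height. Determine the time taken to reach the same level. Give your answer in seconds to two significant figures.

12 s

It returns to y = 0 when t = 2 v_y0 / g = 2(47.20)/7.94 = 11.89 s.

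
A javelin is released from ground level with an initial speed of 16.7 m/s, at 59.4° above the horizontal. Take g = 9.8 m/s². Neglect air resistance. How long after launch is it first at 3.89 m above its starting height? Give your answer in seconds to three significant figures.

0.302 s

Components: vₓ = 16.70 cos 59.4° = 8.501 m/s, v_y0 = 16.70 sin 59.4° = 14.37 m/s.
Height y(t) = 14.37 t − 4.900 t² = 3.89 gives 4.900 t² − 14.37 t + 3.89 = 0.
Quadratic formula: t = (14.37 ± √130.38) / 9.80 = (14.37 ± 11.42) / 9.80 → t = 0.3016 s or 2.632 s.
The first (ascending) time is 0.3016 s.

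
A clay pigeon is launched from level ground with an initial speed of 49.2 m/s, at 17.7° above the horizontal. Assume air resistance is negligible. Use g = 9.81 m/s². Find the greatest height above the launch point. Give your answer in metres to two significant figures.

vₓ = 49.20 cos 17.7° = 46.87 m/s; v_y0 = 49.20 sin 17.7° = 14.96 m/s.
Maximum height: H = v_y0² / (2g) = 14.96² / (2 × 9.81) = 11.40 m.

11 m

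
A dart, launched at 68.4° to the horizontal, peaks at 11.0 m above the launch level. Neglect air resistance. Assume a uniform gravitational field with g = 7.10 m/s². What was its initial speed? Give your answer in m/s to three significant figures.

13.4 m/s

At the peak v_y = 0, so v_y0 = √(2gH) = √(2 × 7.10 × 11.0) = 12.50 m/s.
v_y0 = v₀ sin θ ⇒ v₀ = 12.50 / sin 68.4° = 13.44 m/s.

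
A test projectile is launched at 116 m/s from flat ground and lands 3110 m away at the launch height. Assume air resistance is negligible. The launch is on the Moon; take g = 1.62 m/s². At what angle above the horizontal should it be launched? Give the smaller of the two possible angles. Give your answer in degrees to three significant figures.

Level-ground range R = v₀² sin(2θ)/g ⇒ sin(2θ) = gR/v₀² = 1.62 × 3110 / 116² = 0.3744.
2θ = 21.99° or 180° − 21.99° = 158.0°, so θ = 10.99° or 79.01°.
The smaller angle is 10.99°.

11.0°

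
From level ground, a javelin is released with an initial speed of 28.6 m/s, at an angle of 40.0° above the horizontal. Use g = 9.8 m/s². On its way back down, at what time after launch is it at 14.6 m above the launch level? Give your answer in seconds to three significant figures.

2.61 s

Horizontal component vₓ = 28.60 cos 40.0° = 21.91 m/s; vertical v_y0 = 28.60 sin 40.0° = 18.38 m/s.
Height y(t) = 18.38 t − 4.900 t² = 14.6 gives 4.900 t² − 18.38 t + 14.6 = 0.
t = [18.38 ± √(18.38² − 2·9.80·14.6)] / 9.80 = (18.38 ± 7.197) / 9.80, so t = 1.141 s or t = 2.610 s.
The descending-branch root is 2.610 s.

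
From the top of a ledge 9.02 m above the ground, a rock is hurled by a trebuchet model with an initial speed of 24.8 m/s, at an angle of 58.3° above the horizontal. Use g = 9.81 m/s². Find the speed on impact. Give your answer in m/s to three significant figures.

28.1 m/s

Components: vₓ = 24.80 cos 58.3° = 13.03 m/s, v_y0 = 24.80 sin 58.3° = 21.10 m/s.
Vertical motion (up positive, ground at y = 0): 4.905 t² − (21.10) t − 9.02 = 0, so t = (21.10 + √(21.10² + 2·9.81·9.02)) / 9.81 = (21.10 + 24.94) / 9.81 = 4.694 s.
Vertical velocity at impact: v_y = v_y0 − g t = 21.10 − 9.81 × 4.694 = −24.94 m/s.
Speed: |v| = √(vₓ² + v_y²) = √(13.03² + 24.94²) = 28.14 m/s.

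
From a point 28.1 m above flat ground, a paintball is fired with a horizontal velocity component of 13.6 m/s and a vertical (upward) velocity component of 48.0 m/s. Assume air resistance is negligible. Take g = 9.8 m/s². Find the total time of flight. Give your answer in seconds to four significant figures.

10.35 s

With up positive and y = 0 at the ground: y(t) = 28.1 + (48.00) t − 4.900 t². Setting y = 0 and taking the positive root: t = [48.00 + √(48.00² + 2·9.80·28.1)] / 9.80 = (48.00 + 53.43) / 9.80 = 10.35 s.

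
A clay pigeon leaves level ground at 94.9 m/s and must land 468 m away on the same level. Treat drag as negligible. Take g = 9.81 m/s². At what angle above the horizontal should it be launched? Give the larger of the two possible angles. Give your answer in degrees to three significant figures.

R = v₀² sin 2θ / g gives sin 2θ = gR/v₀² = 9.81·468/94.9² = 0.5098.
2θ = 30.65° or 180° − 30.65° = 149.4°, so θ = 15.32° or 74.68°.
The larger angle is 74.68°.

74.7°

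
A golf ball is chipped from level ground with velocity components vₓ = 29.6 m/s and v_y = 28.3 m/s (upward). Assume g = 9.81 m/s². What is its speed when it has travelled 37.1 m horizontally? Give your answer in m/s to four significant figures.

At x = 37.1 m, t = x/vₓ = 37.1/29.60 = 1.253 s.
Vertical velocity there: v_y = v_y0 − g t = 28.30 − 9.81 × 1.253 = 16.00 m/s.
Speed: √(vₓ² + v_y²) = √(29.60² + 16.00²) = 33.65 m/s.

33.65 m/s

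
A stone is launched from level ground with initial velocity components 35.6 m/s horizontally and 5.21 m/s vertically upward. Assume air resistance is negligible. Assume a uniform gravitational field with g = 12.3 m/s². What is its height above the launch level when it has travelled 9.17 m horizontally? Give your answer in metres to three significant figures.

0.934 m

x = vₓ t ⇒ t = 9.17/35.60 = 0.2576 s.
Height: y = v_y0 t − ½ g t² = 5.210 × 0.2576 − 6.150 × 0.2576² = 1.342 − 0.4081 = 0.9340 m.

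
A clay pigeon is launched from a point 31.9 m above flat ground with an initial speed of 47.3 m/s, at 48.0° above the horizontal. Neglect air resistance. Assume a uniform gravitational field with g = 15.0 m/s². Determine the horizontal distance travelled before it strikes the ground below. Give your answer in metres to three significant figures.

173 m

vₓ = 47.30 cos 48.0° = 31.65 m/s; v_y0 = 47.30 sin 48.0° = 35.15 m/s.
Vertical motion (up positive, ground at y = 0): 7.500 t² − (35.15) t − 31.9 = 0, so t = (35.15 + √(35.15² + 2·15.0·31.9)) / 15.0 = (35.15 + 46.82) / 15.0 = 5.465 s.
Horizontal distance: R = vₓ t = 31.65 × 5.465 = 173.0 m.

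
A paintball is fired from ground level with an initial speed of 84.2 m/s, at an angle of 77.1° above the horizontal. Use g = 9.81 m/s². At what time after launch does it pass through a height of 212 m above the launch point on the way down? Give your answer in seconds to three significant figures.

13.5 s

Horizontal component vₓ = 84.20 cos 77.1° = 18.80 m/s; vertical v_y0 = 84.20 sin 77.1° = 82.07 m/s.
Require v_y0 t − ½ g t² = 212, i.e. 4.905 t² − 82.07 t + 212 = 0.
Quadratic formula: t = (82.07 ± √2576.8) / 9.81 = (82.07 ± 50.76) / 9.81 → t = 3.192 s or 13.54 s.
The descending-branch root is 13.54 s.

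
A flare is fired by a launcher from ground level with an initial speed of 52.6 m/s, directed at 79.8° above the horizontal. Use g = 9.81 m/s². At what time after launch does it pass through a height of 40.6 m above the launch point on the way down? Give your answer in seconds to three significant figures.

9.70 s

Components: vₓ = 52.60 cos 79.8° = 9.315 m/s, v_y0 = 52.60 sin 79.8° = 51.77 m/s.
Height y(t) = 51.77 t − 4.905 t² = 40.6 gives 4.905 t² − 51.77 t + 40.6 = 0.
t = [51.77 ± √(51.77² − 2·9.81·40.6)] / 9.81 = (51.77 ± 43.40) / 9.81, so t = 0.8532 s or t = 9.701 s.
The descending-branch root is 9.701 s.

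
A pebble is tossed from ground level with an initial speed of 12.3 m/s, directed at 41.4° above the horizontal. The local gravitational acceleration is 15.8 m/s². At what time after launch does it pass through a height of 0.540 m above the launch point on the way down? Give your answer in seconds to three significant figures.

0.958 s

Components: vₓ = 12.30 cos 41.4° = 9.226 m/s, v_y0 = 12.30 sin 41.4° = 8.134 m/s.
Set y = v_y0 t − ½ g t² = 0.540: 7.900 t² − 8.134 t + 0.540 = 0.
Quadratic formula: t = (8.134 ± √49.100) / 15.8 = (8.134 ± 7.007) / 15.8 → t = 0.07133 s or 0.9583 s.
The descending-branch root is 0.9583 s.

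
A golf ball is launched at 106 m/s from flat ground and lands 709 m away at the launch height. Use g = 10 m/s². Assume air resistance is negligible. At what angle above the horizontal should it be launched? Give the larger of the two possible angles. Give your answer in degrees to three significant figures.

Level-ground range R = v₀² sin(2θ)/g ⇒ sin(2θ) = gR/v₀² = 10.0 × 709 / 106² = 0.6310.
2θ = 39.12° or 180° − 39.12° = 140.9°, so θ = 19.56° or 70.44°.
The larger angle is 70.44°.

70.4°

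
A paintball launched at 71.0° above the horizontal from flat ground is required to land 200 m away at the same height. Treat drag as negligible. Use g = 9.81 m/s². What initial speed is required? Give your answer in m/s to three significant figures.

On level ground R = v₀² sin 2θ / g ⇒ v₀ = √(gR / sin 2θ).
v₀ = √(9.81 × 200 / sin 142.0°) = √(1962 / 0.6157) = √3186.8 = 56.45 m/s.

56.5 m/s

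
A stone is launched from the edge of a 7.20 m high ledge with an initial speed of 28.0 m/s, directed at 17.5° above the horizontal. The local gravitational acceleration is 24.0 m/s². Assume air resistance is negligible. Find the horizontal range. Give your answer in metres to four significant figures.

32.08 m

Resolve: vₓ = 28.00 cos 17.5° = 26.70 m/s and v_y0 = 28.00 sin 17.5° = 8.420 m/s.
Vertical motion (up positive, ground at y = 0): 12.00 t² − (8.420) t − 7.20 = 0, so t = (8.420 + √(8.420² + 2·24.0·7.20)) / 24.0 = (8.420 + 20.41) / 24.0 = 1.201 s.
Horizontal distance: R = vₓ t = 26.70 × 1.201 = 32.08 m.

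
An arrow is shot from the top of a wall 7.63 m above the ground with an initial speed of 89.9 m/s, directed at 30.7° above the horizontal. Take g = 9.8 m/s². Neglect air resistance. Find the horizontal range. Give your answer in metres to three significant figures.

737 m

vₓ = 89.90 cos 30.7° = 77.30 m/s; v_y0 = 89.90 sin 30.7° = 45.90 m/s.
Vertical motion (up positive, ground at y = 0): 4.900 t² − (45.90) t − 7.63 = 0, so t = (45.90 + √(45.90² + 2·9.80·7.63)) / 9.80 = (45.90 + 47.50) / 9.80 = 9.530 s.
Horizontal distance: R = vₓ t = 77.30 × 9.530 = 736.7 m.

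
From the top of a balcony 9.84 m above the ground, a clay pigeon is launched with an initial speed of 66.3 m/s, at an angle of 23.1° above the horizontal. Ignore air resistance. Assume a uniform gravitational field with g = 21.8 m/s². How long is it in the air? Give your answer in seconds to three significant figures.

2.72 s

Resolve: vₓ = 66.30 cos 23.1° = 60.98 m/s and v_y0 = 66.30 sin 23.1° = 26.01 m/s.
Vertical motion (up positive, ground at y = 0): 10.90 t² − (26.01) t − 9.84 = 0, so t = (26.01 + √(26.01² + 2·21.8·9.84)) / 21.8 = (26.01 + 33.25) / 21.8 = 2.718 s.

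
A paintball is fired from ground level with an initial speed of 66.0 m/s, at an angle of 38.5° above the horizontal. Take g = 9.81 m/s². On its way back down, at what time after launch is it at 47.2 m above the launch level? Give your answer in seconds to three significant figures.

7.00 s

Resolve: vₓ = 66.00 cos 38.5° = 51.65 m/s and v_y0 = 66.00 sin 38.5° = 41.09 m/s.
Height y(t) = 41.09 t − 4.905 t² = 47.2 gives 4.905 t² − 41.09 t + 47.2 = 0.
t = [41.09 ± √(41.09² − 2·9.81·47.2)] / 9.81 = (41.09 ± 27.60) / 9.81, so t = 1.374 s or t = 7.002 s.
The descending-branch root is 7.002 s.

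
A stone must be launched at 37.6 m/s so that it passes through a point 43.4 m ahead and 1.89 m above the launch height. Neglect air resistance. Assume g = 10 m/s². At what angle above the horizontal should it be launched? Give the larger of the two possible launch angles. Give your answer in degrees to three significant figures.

81.0°

Trajectory: y = x tanθ − g x² (1 + tan²θ)/(2v₀²). With x = 43.4, y = 1.89, v₀ = 37.6, g = 10.0:
6.662 tan²θ − 43.4 tanθ + (8.552) = 0.
tanθ = [43.4 ± √(43.4² − 4 × 6.662 × (8.552))] / (2 × 6.662) = (43.4 ± 40.69) / 13.32, giving tanθ = 0.2034 or 6.312.
θ = 11.50° or 81.00°; the larger is 81.00°.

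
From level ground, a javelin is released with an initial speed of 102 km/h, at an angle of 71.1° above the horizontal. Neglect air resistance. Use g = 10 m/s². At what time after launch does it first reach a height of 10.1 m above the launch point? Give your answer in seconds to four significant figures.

0.4078 s

Convert: 102 km/h = 102/3.6 = 28.33 m/s.
Components: vₓ = 28.33 cos 71.1° = 9.178 m/s, v_y0 = 28.33 sin 71.1° = 26.81 m/s.
Height y(t) = 26.81 t − 5.000 t² = 10.1 gives 5.000 t² − 26.81 t + 10.1 = 0.
Quadratic formula: t = (26.81 ± √516.55) / 10.0 = (26.81 ± 22.73) / 10.0 → t = 0.4078 s or 4.953 s.
The first (ascending) time is 0.4078 s.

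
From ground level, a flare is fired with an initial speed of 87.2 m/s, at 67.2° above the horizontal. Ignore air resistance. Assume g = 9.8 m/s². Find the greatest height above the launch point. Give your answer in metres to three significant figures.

330 m

vₓ = 87.20 cos 67.2° = 33.79 m/s; v_y0 = 87.20 sin 67.2° = 80.39 m/s.
Peak height H = v_y0² / (2g) = 6462.0 / 19.60 = 329.7 m.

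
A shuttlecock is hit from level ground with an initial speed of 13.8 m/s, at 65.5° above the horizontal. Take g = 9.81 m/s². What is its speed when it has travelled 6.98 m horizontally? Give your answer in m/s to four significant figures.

5.753 m/s

Horizontal component vₓ = 13.80 cos 65.5° = 5.723 m/s; vertical v_y0 = 13.80 sin 65.5° = 12.56 m/s.
At x = 6.98 m, t = x/vₓ = 6.98/5.723 = 1.220 s.
Vertical velocity there: v_y = v_y0 − g t = 12.56 − 9.81 × 1.220 = 0.5923 m/s.
Speed: √(vₓ² + v_y²) = √(5.723² + 0.5923²) = 5.753 m/s.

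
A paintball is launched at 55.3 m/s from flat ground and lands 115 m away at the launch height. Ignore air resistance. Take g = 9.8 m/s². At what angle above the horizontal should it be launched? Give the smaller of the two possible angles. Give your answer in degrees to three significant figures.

From R = (v₀²/g) sin 2θ: sin 2θ = 9.80 × 115 / 3058.1 = 0.3685.
2θ = 21.63° or 180° − 21.63° = 158.4°, so θ = 10.81° or 79.19°.
The smaller angle is 10.81°.

10.8°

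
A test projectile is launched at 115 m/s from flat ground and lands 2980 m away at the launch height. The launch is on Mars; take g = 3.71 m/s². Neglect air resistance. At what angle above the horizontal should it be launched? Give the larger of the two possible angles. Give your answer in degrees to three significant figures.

Level-ground range R = v₀² sin(2θ)/g ⇒ sin(2θ) = gR/v₀² = 3.71 × 2980 / 115² = 0.8360.
2θ = 56.72° or 180° − 56.72° = 123.3°, so θ = 28.36° or 61.64°.
The larger angle is 61.64°.

61.6°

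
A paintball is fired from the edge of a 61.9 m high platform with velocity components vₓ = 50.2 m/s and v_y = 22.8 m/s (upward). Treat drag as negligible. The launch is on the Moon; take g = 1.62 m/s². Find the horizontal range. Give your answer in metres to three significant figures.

1540 m

Vertical motion (up positive, ground at y = 0): 0.8100 t² − (22.80) t − 61.9 = 0, so t = (22.80 + √(22.80² + 2·1.62·61.9)) / 1.62 = (22.80 + 26.84) / 1.62 = 30.64 s.
Horizontal distance: R = vₓ t = 50.20 × 30.64 = 1538 m.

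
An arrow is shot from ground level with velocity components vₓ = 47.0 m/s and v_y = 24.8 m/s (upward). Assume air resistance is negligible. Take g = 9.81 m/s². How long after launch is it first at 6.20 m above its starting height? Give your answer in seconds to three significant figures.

Require v_y0 t − ½ g t² = 6.20, i.e. 4.905 t² − 24.80 t + 6.20 = 0.
t = [24.80 ± √(24.80² − 2·9.81·6.20)] / 9.81 = (24.80 ± 22.21) / 9.81, so t = 0.2638 s or t = 4.792 s.
The first (ascending) time is 0.2638 s.

0.264 s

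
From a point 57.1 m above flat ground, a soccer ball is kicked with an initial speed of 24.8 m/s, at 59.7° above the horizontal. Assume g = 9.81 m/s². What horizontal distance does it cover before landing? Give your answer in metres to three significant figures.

78.0 m

Resolve: vₓ = 24.80 cos 59.7° = 12.51 m/s and v_y0 = 24.80 sin 59.7° = 21.41 m/s.
Vertical motion (up positive, ground at y = 0): 4.905 t² − (21.41) t − 57.1 = 0, so t = (21.41 + √(21.41² + 2·9.81·57.1)) / 9.81 = (21.41 + 39.73) / 9.81 = 6.233 s.
Horizontal distance: R = vₓ t = 12.51 × 6.233 = 77.99 m.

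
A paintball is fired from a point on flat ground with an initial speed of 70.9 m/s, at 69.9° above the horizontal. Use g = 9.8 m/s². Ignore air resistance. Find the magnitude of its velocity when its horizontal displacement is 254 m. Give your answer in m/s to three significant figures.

43.1 m/s

Components: vₓ = 70.90 cos 69.9° = 24.37 m/s, v_y0 = 70.90 sin 69.9° = 66.58 m/s.
At x = 254 m, t = x/vₓ = 254/24.37 = 10.42 s.
Vertical velocity there: v_y = v_y0 − g t = 66.58 − 9.80 × 10.42 = −35.58 m/s.
Speed: √(vₓ² + v_y²) = √(24.37² + 35.58²) = 43.12 m/s.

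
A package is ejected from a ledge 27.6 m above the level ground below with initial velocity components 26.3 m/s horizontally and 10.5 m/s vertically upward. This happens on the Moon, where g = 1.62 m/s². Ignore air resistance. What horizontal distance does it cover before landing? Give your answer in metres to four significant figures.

399.9 m

The projectile lands when y = 27.6 + (10.50) t − ½·1.62·t² = 0. Positive root: t = (10.50 + √(10.50² + 2·1.62·27.6)) / 1.62 = (10.50 + 14.13) / 1.62 = 15.20 s.
Horizontal distance: R = vₓ t = 26.30 × 15.20 = 399.9 m.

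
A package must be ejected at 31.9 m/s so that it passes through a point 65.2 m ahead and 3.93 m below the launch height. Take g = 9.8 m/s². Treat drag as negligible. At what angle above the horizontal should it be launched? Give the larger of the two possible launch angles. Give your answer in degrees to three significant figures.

Trajectory: y = x tanθ − g x² (1 + tan²θ)/(2v₀²). With x = 65.2, y = −3.93, v₀ = 31.9, g = 9.80:
20.47 tan²θ − 65.2 tanθ + (16.54) = 0.
tanθ = [65.2 ± √(65.2² − 4 × 20.47 × (16.54))] / (2 × 20.47) = (65.2 ± 53.82) / 40.94, giving tanθ = 0.2779 or 2.907.
θ = 15.53° or 71.02°; the larger is 71.02°.

71.0°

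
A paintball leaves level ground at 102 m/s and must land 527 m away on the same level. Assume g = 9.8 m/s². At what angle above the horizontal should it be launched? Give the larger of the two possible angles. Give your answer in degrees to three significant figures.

75.1°

R = v₀² sin 2θ / g gives sin 2θ = gR/v₀² = 9.80·527/102² = 0.4964.
2θ = 29.76° or 180° − 29.76° = 150.2°, so θ = 14.88° or 75.12°.
The larger angle is 75.12°.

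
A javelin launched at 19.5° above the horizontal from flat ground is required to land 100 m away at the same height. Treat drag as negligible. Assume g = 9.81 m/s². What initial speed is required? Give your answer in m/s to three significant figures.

39.5 m/s

From R = (v₀² / g) sin 2θ: v₀ = √(gR / sin 2θ).
v₀ = √(9.81 × 100 / sin 39.00°) = √(981.0 / 0.6293) = √1558.8 = 39.48 m/s.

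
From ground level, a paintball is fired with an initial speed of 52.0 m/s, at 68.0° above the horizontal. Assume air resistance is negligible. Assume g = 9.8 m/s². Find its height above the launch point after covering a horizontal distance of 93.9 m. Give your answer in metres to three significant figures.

119 m

Resolve: vₓ = 52.00 cos 68.0° = 19.48 m/s and v_y0 = 52.00 sin 68.0° = 48.21 m/s.
x = vₓ t ⇒ t = 93.9/19.48 = 4.820 s.
Height: y = v_y0 t − ½ g t² = 48.21 × 4.820 − 4.900 × 4.820² = 232.4 − 113.9 = 118.6 m.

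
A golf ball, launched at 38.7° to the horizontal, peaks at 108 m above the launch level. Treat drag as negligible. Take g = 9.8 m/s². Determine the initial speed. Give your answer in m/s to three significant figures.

73.6 m/s

At the peak v_y = 0, so v_y0 = √(2gH) = √(2 × 9.80 × 108) = 46.01 m/s.
v_y0 = v₀ sin θ ⇒ v₀ = 46.01 / sin 38.7° = 73.59 m/s.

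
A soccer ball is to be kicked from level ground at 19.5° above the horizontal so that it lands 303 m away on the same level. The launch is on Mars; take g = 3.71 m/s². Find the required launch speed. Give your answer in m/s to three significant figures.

42.3 m/s

From R = (v₀² / g) sin 2θ: v₀ = √(gR / sin 2θ).
v₀ = √(3.71 × 303 / sin 39.00°) = √(1124 / 0.6293) = √1786.3 = 42.26 m/s.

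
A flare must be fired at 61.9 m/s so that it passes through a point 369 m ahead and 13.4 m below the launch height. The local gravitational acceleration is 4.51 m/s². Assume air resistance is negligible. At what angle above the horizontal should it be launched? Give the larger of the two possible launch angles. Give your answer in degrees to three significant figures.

77.2°

Trajectory: y = x tanθ − g x² (1 + tan²θ)/(2v₀²). With x = 369, y = −13.4, v₀ = 61.9, g = 4.51:
80.13 tan²θ − 369 tanθ + (66.73) = 0.
tanθ = [369 ± √(369² − 4 × 80.13 × (66.73))] / (2 × 80.13) = (369 ± 338.8) / 160.3, giving tanθ = 0.1886 or 4.416.
θ = 10.68° or 77.24°; the larger is 77.24°.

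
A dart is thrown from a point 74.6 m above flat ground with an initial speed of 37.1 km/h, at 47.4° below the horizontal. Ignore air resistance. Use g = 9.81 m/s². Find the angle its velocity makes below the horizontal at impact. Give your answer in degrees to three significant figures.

Convert: 37.1 km/h = 37.1/3.6 = 10.31 m/s.
vₓ = 10.31 cos 47.4° = 6.976 m/s; v_y0 = −7.586 m/s (downward).
The projectile lands when y = 74.6 + (−7.586) t − ½·9.81·t² = 0. Positive root: t = (−7.586 + √(7.586² + 2·9.81·74.6)) / 9.81 = (−7.586 + 39.00) / 9.81 = 3.203 s.
At impact: v_y = v_y0 − g t = −39.00 m/s; vₓ = 6.976 m/s.
Angle below horizontal: arctan(|v_y|/vₓ) = arctan(39.00/6.976) = 79.86°.

79.9°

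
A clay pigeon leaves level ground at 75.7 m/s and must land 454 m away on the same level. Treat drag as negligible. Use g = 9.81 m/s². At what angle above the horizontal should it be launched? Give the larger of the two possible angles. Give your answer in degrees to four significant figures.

Level-ground range R = v₀² sin(2θ)/g ⇒ sin(2θ) = gR/v₀² = 9.81 × 454 / 75.7² = 0.7772.
2θ = 51.00° or 180° − 51.00° = 129.0°, so θ = 25.50° or 64.50°.
The larger angle is 64.50°.

64.50°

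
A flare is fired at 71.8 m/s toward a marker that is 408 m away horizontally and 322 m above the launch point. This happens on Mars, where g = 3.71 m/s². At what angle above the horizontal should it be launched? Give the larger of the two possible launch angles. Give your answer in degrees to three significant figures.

Trajectory: y = x tanθ − g x² (1 + tan²θ)/(2v₀²). With x = 408, y = 322, v₀ = 71.8, g = 3.71:
59.90 tan²θ − 408 tanθ + (381.9) = 0.
tanθ = [408 ± √(408² − 4 × 59.90 × (381.9))] / (2 × 59.90) = (408 ± 273.8) / 119.8, giving tanθ = 1.120 or 5.691.
θ = 48.25° or 80.03°; the larger is 80.03°.

80.0°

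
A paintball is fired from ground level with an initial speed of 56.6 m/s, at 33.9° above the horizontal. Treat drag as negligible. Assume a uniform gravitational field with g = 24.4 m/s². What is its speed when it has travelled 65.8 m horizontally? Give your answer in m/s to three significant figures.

Resolve: vₓ = 56.60 cos 33.9° = 46.98 m/s and v_y0 = 56.60 sin 33.9° = 31.57 m/s.
Time to reach x = 65.8 m: t = x/vₓ = 65.8/46.98 = 1.401 s.
Vertical velocity there: v_y = v_y0 − g t = 31.57 − 24.4 × 1.401 = −2.607 m/s.
Speed: √(vₓ² + v_y²) = √(46.98² + 2.607²) = 47.05 m/s.

47.1 m/s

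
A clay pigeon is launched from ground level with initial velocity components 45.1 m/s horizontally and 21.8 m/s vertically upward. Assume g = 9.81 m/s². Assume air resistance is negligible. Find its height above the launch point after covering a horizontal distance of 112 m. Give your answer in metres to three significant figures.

Time to reach x = 112 m: t = x/vₓ = 112/45.10 = 2.483 s.
Height: y = v_y0 t − ½ g t² = 21.80 × 2.483 − 4.905 × 2.483² = 54.14 − 30.25 = 23.89 m.

23.9 m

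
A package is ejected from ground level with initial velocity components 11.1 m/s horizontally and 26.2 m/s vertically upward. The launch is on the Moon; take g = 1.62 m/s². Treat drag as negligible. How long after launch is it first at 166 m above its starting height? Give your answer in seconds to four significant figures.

Require v_y0 t − ½ g t² = 166, i.e. 0.8100 t² − 26.20 t + 166 = 0.
Quadratic formula: t = (26.20 ± √148.60) / 1.62 = (26.20 ± 12.19) / 1.62 → t = 8.648 s or 23.70 s.
The first (ascending) time is 8.648 s.

8.648 s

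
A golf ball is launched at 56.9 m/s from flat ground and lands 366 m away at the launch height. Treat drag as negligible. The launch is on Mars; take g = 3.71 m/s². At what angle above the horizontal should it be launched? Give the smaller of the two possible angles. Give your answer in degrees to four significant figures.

12.40°

R = v₀² sin 2θ / g gives sin 2θ = gR/v₀² = 3.71·366/56.9² = 0.4194.
2θ = 24.80° or 180° − 24.80° = 155.2°, so θ = 12.40° or 77.60°.
The smaller angle is 12.40°.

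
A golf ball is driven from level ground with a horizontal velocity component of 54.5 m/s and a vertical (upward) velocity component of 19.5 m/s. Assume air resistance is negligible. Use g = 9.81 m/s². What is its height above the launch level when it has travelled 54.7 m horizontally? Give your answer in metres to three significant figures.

x = vₓ t ⇒ t = 54.7/54.50 = 1.004 s.
Height: y = v_y0 t − ½ g t² = 19.50 × 1.004 − 4.905 × 1.004² = 19.57 − 4.941 = 14.63 m.

14.6 m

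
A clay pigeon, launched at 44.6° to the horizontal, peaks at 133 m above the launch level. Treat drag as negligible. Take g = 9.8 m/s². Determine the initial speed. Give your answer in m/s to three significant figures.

At the peak v_y = 0, so v_y0 = √(2gH) = √(2 × 9.80 × 133) = 51.06 m/s.
v_y0 = v₀ sin θ ⇒ v₀ = 51.06 / sin 44.6° = 72.71 m/s.

72.7 m/s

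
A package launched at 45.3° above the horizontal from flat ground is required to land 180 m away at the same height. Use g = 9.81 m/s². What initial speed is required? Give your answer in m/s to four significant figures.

On level ground R = v₀² sin 2θ / g ⇒ v₀ = √(gR / sin 2θ).
v₀ = √(9.81 × 180 / sin 90.60°) = √(1766 / 0.9999) = √1765.9 = 42.02 m/s.

42.02 m/s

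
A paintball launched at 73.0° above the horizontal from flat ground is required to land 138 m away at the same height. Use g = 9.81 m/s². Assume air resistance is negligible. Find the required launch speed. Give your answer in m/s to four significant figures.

From R = (v₀² / g) sin 2θ: v₀ = √(gR / sin 2θ).
v₀ = √(9.81 × 138 / sin 146.0°) = √(1354 / 0.5592) = √2421.0 = 49.20 m/s.

49.20 m/s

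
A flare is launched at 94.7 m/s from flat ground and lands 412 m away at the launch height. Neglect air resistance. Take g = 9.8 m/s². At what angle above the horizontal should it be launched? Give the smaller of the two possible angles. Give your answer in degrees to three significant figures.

Level-ground range R = v₀² sin(2θ)/g ⇒ sin(2θ) = gR/v₀² = 9.80 × 412 / 94.7² = 0.4502.
2θ = 26.76° or 180° − 26.76° = 153.2°, so θ = 13.38° or 76.62°.
The smaller angle is 13.38°.

13.4°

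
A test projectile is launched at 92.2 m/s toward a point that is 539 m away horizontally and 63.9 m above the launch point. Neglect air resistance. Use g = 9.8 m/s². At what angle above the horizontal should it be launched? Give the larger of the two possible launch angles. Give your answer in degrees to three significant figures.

Trajectory: y = x tanθ − g x² (1 + tan²θ)/(2v₀²). With x = 539, y = 63.9, v₀ = 92.2, g = 9.80:
167.5 tan²θ − 539 tanθ + (231.4) = 0.
tanθ = [539 ± √(539² − 4 × 167.5 × (231.4))] / (2 × 167.5) = (539 ± 368.2) / 334.9, giving tanθ = 0.5101 or 2.709.
θ = 27.02° or 69.74°; the larger is 69.74°.

69.7°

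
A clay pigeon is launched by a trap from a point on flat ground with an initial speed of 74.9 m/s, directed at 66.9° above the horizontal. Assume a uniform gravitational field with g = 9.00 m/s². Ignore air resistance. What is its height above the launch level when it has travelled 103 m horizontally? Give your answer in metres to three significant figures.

Components: vₓ = 74.90 cos 66.9° = 29.39 m/s, v_y0 = 74.90 sin 66.9° = 68.89 m/s.
Time to reach x = 103 m: t = x/vₓ = 103/29.39 = 3.505 s.
Height: y = v_y0 t − ½ g t² = 68.89 × 3.505 − 4.500 × 3.505² = 241.5 − 55.28 = 186.2 m.

186 m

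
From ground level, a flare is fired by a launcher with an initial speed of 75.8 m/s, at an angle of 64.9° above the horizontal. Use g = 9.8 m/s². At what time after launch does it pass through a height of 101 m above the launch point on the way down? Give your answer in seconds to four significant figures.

Horizontal component vₓ = 75.80 cos 64.9° = 32.15 m/s; vertical v_y0 = 75.80 sin 64.9° = 68.64 m/s.
Set y = v_y0 t − ½ g t² = 101: 4.900 t² − 68.64 t + 101 = 0.
t = [68.64 ± √(68.64² − 2·9.80·101)] / 9.80 = (68.64 ± 52.27) / 9.80, so t = 1.671 s or t = 12.34 s.
The descending-branch root is 12.34 s.

12.34 s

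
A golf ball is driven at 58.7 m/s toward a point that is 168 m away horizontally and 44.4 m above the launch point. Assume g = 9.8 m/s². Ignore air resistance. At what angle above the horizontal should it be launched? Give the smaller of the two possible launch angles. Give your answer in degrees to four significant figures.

Trajectory: y = x tanθ − g x² (1 + tan²θ)/(2v₀²). With x = 168, y = 44.4, v₀ = 58.7, g = 9.80:
40.14 tan²θ − 168 tanθ + (84.54) = 0.
tanθ = [168 ± √(168² − 4 × 40.14 × (84.54))] / (2 × 40.14) = (168 ± 121.0) / 80.27, giving tanθ = 0.5849 or 3.601.
θ = 30.32° or 74.48°; the smaller is 30.32°.

30.32°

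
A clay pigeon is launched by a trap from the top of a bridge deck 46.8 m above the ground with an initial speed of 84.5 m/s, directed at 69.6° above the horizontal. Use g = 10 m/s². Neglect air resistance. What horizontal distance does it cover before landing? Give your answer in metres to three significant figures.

483 m

Components: vₓ = 84.50 cos 69.6° = 29.45 m/s, v_y0 = 84.50 sin 69.6° = 79.20 m/s.
The projectile lands when y = 46.8 + (79.20) t − ½·10.0·t² = 0. Positive root: t = (79.20 + √(79.20² + 2·10.0·46.8)) / 10.0 = (79.20 + 84.90) / 10.0 = 16.41 s.
Horizontal distance: R = vₓ t = 29.45 × 16.41 = 483.4 m.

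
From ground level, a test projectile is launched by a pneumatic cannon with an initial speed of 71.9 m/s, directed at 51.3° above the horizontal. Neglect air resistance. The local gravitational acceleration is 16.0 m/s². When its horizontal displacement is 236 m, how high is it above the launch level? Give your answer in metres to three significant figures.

Resolve: vₓ = 71.90 cos 51.3° = 44.95 m/s and v_y0 = 71.90 sin 51.3° = 56.11 m/s.
x = vₓ t ⇒ t = 236/44.95 = 5.250 s.
Height: y = v_y0 t − ½ g t² = 56.11 × 5.250 − 8.000 × 5.250² = 294.6 − 220.5 = 74.10 m.

74.1 m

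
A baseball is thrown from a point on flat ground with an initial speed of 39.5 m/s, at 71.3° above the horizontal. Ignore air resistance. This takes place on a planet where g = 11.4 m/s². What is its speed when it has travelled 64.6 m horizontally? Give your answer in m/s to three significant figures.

24.3 m/s

vₓ = 39.50 cos 71.3° = 12.66 m/s; v_y0 = 39.50 sin 71.3° = 37.41 m/s.
At x = 64.6 m, t = x/vₓ = 64.6/12.66 = 5.101 s.
Vertical velocity there: v_y = v_y0 − g t = 37.41 − 11.4 × 5.101 = −20.74 m/s.
Speed: √(vₓ² + v_y²) = √(12.66² + 20.74²) = 24.30 m/s.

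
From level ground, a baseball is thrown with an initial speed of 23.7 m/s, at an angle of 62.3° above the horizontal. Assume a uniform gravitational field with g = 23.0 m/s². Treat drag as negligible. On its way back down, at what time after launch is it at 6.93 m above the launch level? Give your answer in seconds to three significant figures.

1.39 s

Components: vₓ = 23.70 cos 62.3° = 11.02 m/s, v_y0 = 23.70 sin 62.3° = 20.98 m/s.
Require v_y0 t − ½ g t² = 6.93, i.e. 11.50 t² − 20.98 t + 6.93 = 0.
Quadratic formula: t = (20.98 ± √121.54) / 23.0 = (20.98 ± 11.02) / 23.0 → t = 0.4330 s or 1.392 s.
The descending-branch root is 1.392 s.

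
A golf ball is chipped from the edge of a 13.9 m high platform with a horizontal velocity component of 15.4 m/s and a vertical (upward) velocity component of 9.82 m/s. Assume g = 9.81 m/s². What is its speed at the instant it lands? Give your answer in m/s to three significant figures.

Vertical motion (up positive, ground at y = 0): 4.905 t² − (9.820) t − 13.9 = 0, so t = (9.820 + √(9.820² + 2·9.81·13.9)) / 9.81 = (9.820 + 19.21) / 9.81 = 2.960 s.
Vertical velocity at impact: v_y = v_y0 − g t = 9.820 − 9.81 × 2.960 = −19.21 m/s.
Speed: |v| = √(vₓ² + v_y²) = √(15.40² + 19.21²) = 24.62 m/s.

24.6 m/s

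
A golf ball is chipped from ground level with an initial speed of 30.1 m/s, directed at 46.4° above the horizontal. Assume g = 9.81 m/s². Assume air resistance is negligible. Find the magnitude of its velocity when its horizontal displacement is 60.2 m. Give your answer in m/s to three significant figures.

Horizontal component vₓ = 30.10 cos 46.4° = 20.76 m/s; vertical v_y0 = 30.10 sin 46.4° = 21.80 m/s.
x = vₓ t ⇒ t = 60.2/20.76 = 2.900 s.
Vertical velocity there: v_y = v_y0 − g t = 21.80 − 9.81 × 2.900 = −6.653 m/s.
Speed: √(vₓ² + v_y²) = √(20.76² + 6.653²) = 21.80 m/s.

21.8 m/s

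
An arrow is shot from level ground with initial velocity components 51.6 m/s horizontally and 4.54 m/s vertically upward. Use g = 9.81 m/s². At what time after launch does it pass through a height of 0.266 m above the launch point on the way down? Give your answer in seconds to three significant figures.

0.863 s

Height y(t) = 4.540 t − 4.905 t² = 0.266 gives 4.905 t² − 4.540 t + 0.266 = 0.
t = [4.540 ± √(4.540² − 2·9.81·0.266)] / 9.81 = (4.540 ± 3.923) / 9.81, so t = 0.06286 s or t = 0.8627 s.
The descending-branch root is 0.8627 s.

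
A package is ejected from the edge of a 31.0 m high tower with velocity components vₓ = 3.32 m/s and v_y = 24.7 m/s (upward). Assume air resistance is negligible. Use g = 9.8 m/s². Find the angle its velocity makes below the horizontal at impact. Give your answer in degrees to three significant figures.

84.6°

Vertical motion (up positive, ground at y = 0): 4.900 t² − (24.70) t − 31.0 = 0, so t = (24.70 + √(24.70² + 2·9.80·31.0)) / 9.80 = (24.70 + 34.90) / 9.80 = 6.081 s.
At impact: v_y = v_y0 − g t = −34.90 m/s; vₓ = 3.320 m/s.
Angle below horizontal: arctan(|v_y|/vₓ) = arctan(34.90/3.320) = 84.57°.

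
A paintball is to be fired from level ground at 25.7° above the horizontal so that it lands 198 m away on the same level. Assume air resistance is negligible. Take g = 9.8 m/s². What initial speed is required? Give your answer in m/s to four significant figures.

49.83 m/s

From R = (v₀² / g) sin 2θ: v₀ = √(gR / sin 2θ).
v₀ = √(9.80 × 198 / sin 51.40°) = √(1940 / 0.7815) = √2482.9 = 49.83 m/s.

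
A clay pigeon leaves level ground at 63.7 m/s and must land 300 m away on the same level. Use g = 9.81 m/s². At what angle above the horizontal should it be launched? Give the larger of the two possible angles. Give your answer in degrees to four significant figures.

R = v₀² sin 2θ / g gives sin 2θ = gR/v₀² = 9.81·300/63.7² = 0.7253.
2θ = 46.49° or 180° − 46.49° = 133.5°, so θ = 23.25° or 66.75°.
The larger angle is 66.75°.

66.75°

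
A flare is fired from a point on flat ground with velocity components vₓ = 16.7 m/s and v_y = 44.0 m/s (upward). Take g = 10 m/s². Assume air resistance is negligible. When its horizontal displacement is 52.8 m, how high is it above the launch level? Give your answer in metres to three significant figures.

89.1 m

Time to reach x = 52.8 m: t = x/vₓ = 52.8/16.70 = 3.162 s.
Height: y = v_y0 t − ½ g t² = 44.00 × 3.162 − 5.000 × 3.162² = 139.1 − 49.98 = 89.13 m.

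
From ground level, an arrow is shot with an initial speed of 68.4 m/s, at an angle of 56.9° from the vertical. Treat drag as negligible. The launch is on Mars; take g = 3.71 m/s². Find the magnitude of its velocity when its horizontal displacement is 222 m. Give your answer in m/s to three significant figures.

61.7 m/s

Components: vₓ = 68.40 sin 56.9° = 57.30 m/s, v_y0 = 68.40 cos 56.9° = 37.35 m/s.
x = vₓ t ⇒ t = 222/57.30 = 3.874 s.
Vertical velocity there: v_y = v_y0 − g t = 37.35 − 3.71 × 3.874 = 22.98 m/s.
Speed: √(vₓ² + v_y²) = √(57.30² + 22.98²) = 61.74 m/s.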